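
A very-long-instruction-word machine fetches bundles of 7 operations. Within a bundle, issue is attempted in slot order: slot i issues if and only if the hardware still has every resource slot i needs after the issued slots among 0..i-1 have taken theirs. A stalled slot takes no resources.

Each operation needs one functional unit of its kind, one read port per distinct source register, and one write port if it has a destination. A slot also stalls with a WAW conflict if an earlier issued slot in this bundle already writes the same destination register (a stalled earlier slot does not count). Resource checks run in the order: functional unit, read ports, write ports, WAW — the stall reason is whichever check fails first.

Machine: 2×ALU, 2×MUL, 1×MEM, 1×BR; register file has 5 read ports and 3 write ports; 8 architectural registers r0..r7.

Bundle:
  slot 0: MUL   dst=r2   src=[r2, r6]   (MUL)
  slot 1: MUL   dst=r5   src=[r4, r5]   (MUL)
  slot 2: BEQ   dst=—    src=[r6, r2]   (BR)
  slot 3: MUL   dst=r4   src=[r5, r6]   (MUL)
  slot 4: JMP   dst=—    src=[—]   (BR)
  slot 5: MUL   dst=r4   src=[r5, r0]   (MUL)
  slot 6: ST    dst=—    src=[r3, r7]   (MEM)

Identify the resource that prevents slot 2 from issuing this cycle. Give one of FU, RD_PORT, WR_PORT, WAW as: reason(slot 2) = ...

reason(slot 2) = RD_PORT

slot 0 (MUL): ISSUE — free A2,Mu1,Ld1,B1 rp3 wp2
slot 1 (MUL): ISSUE — free A2,Mu0,Ld1,B1 rp1 wp1
slot 2 (BR): stall RD_PORT — free A2,Mu0,Ld1,B1 rp1 wp1
slot 3 (MUL): stall FU — free A2,Mu0,Ld1,B1 rp1 wp1
slot 4 (BR): ISSUE — free A2,Mu0,Ld1,B0 rp1 wp1
slot 5 (MUL): stall FU — free A2,Mu0,Ld1,B0 rp1 wp1
slot 6 (MEM): stall RD_PORT — free A2,Mu0,Ld1,B0 rp1 wp1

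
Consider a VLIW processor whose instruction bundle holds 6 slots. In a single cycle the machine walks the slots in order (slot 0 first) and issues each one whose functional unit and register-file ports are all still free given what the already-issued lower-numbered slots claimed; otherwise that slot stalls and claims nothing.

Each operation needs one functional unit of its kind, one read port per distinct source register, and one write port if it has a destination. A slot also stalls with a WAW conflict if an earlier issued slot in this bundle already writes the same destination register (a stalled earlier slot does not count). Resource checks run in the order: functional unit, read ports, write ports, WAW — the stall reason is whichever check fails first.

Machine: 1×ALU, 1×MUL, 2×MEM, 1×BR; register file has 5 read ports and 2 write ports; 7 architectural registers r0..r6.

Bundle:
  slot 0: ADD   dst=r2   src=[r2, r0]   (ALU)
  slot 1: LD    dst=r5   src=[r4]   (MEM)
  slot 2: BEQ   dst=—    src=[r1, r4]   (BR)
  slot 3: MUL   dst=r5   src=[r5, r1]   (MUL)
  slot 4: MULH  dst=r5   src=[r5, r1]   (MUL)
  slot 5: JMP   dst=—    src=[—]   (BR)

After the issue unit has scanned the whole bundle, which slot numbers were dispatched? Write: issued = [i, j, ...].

(0) want 1×ALU +2rd +1wr — yes → AL0|MU1|ME2|BR1|rd3|wr1
(1) want 1×MEM +1rd +1wr — yes → AL0|MU1|ME1|BR1|rd2|wr0
(2) want 1×BR +2rd +0wr — yes → AL0|MU1|ME1|BR0|rd0|wr0
(3) want 1×MUL +2rd +1wr — RD_PORT → AL0|MU1|ME1|BR0|rd0|wr0
(4) want 1×MUL +2rd +1wr — RD_PORT → AL0|MU1|ME1|BR0|rd0|wr0
(5) want 1×BR +0rd +0wr — FU → AL0|MU1|ME1|BR0|rd0|wr0

issued = [0, 1, 2]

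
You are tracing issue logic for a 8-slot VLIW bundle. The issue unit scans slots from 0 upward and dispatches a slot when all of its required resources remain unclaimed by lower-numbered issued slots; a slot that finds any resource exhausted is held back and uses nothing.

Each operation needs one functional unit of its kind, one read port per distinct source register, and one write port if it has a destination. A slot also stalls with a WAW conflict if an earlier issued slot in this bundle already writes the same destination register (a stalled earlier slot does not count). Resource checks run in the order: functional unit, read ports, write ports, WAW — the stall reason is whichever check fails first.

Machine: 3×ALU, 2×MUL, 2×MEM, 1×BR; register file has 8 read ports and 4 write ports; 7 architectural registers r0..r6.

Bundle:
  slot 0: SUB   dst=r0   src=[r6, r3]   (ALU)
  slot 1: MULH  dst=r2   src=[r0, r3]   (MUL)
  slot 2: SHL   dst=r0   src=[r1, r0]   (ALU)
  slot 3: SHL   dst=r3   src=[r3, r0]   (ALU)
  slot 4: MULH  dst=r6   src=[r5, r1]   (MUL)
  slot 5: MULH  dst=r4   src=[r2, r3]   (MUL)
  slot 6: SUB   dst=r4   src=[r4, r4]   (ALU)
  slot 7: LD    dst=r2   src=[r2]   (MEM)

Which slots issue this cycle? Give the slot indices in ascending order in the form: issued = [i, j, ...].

issued = [0, 1, 3, 4]

  0. ALU→r0 ⇒ go  {2A/2Mu/2Ld/1B | 6r 3w}
  1. MUL→r2 ⇒ go  {2A/1Mu/2Ld/1B | 4r 2w}
  2. ALU→r0 ⇒ no(WAW)  {2A/1Mu/2Ld/1B | 4r 2w}
  3. ALU→r3 ⇒ go  {1A/1Mu/2Ld/1B | 2r 1w}
  4. MUL→r6 ⇒ go  {1A/0Mu/2Ld/1B | 0r 0w}
  5. MUL→r4 ⇒ no(FU)  {1A/0Mu/2Ld/1B | 0r 0w}
  6. ALU→r4 ⇒ no(RD_PORT)  {1A/0Mu/2Ld/1B | 0r 0w}
  7. MEM→r2 ⇒ no(RD_PORT)  {1A/0Mu/2Ld/1B | 0r 0w}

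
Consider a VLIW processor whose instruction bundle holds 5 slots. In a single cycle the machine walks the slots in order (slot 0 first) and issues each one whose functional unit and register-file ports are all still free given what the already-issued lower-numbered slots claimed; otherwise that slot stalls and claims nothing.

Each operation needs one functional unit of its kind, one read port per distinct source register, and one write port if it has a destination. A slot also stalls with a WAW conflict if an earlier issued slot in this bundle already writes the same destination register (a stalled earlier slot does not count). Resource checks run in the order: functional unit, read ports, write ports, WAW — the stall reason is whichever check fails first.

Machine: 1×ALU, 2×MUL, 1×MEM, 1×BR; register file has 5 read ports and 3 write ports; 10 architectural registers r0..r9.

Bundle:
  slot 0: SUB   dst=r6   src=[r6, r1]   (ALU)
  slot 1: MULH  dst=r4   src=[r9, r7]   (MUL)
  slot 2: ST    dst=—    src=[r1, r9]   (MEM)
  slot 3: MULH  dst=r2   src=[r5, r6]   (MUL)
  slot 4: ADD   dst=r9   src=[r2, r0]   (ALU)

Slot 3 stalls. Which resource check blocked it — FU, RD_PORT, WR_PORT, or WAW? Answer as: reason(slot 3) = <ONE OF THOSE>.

reason(slot 3) = RD_PORT

  0. ALU→r6 ⇒ go  {0A/2Mu/1Ld/1B | 3r 2w}
  1. MUL→r4 ⇒ go  {0A/1Mu/1Ld/1B | 1r 1w}
  2. MEM ⇒ no(RD_PORT)  {0A/1Mu/1Ld/1B | 1r 1w}
  3. MUL→r2 ⇒ no(RD_PORT)  {0A/1Mu/1Ld/1B | 1r 1w}
  4. ALU→r9 ⇒ no(FU)  {0A/1Mu/1Ld/1B | 1r 1w}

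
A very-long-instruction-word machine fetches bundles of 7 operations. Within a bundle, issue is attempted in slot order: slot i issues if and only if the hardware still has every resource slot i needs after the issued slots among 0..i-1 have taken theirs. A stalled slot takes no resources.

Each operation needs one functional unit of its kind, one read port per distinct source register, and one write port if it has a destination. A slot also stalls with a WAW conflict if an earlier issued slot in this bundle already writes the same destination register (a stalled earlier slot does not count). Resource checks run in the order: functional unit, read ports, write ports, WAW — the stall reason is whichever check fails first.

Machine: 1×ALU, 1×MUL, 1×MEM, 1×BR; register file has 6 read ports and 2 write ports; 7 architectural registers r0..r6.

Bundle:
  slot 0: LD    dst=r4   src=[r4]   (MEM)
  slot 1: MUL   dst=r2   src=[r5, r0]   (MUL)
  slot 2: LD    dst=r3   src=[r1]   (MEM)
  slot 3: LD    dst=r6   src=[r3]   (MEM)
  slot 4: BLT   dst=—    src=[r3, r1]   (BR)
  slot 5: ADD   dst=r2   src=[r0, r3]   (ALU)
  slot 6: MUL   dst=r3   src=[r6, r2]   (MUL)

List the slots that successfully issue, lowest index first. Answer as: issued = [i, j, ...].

issued = [0, 1, 4]

[0] MEM needs rd=1 wr=1: ok; after: ALU=1 MUL=1 MEM=0 BR=1, R=5, W=1
[1] MUL needs rd=2 wr=1: ok; after: ALU=1 MUL=0 MEM=0 BR=1, R=3, W=0
[2] MEM needs rd=1 wr=1: FU; after: ALU=1 MUL=0 MEM=0 BR=1, R=3, W=0
[3] MEM needs rd=1 wr=1: FU; after: ALU=1 MUL=0 MEM=0 BR=1, R=3, W=0
[4] BR needs rd=2 wr=0: ok; after: ALU=1 MUL=0 MEM=0 BR=0, R=1, W=0
[5] ALU needs rd=2 wr=1: RD_PORT; after: ALU=1 MUL=0 MEM=0 BR=0, R=1, W=0
[6] MUL needs rd=2 wr=1: FU; after: ALU=1 MUL=0 MEM=0 BR=0, R=1, W=0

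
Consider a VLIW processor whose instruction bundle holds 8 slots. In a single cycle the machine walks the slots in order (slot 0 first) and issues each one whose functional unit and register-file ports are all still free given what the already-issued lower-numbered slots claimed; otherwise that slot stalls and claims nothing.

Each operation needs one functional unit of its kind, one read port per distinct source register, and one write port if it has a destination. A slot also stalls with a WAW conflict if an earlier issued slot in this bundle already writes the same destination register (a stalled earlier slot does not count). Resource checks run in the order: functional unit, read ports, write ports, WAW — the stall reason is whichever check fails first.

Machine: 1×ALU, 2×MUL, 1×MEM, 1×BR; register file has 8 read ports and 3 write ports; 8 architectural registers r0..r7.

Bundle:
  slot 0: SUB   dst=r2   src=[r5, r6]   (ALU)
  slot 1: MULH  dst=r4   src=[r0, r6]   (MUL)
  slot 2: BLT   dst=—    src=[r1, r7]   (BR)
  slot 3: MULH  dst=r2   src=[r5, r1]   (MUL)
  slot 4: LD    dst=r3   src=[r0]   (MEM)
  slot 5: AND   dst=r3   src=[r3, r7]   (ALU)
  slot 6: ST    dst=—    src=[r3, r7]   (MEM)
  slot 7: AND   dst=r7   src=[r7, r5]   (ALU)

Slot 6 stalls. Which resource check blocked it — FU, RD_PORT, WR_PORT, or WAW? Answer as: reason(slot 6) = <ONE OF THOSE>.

slot 0 (ALU): ISSUE — free A0,Mu2,Ld1,B1 rp6 wp2
slot 1 (MUL): ISSUE — free A0,Mu1,Ld1,B1 rp4 wp1
slot 2 (BR): ISSUE — free A0,Mu1,Ld1,B0 rp2 wp1
slot 3 (MUL): stall WAW — free A0,Mu1,Ld1,B0 rp2 wp1
slot 4 (MEM): ISSUE — free A0,Mu1,Ld0,B0 rp1 wp0
slot 5 (ALU): stall FU — free A0,Mu1,Ld0,B0 rp1 wp0
slot 6 (MEM): stall FU — free A0,Mu1,Ld0,B0 rp1 wp0
slot 7 (ALU): stall FU — free A0,Mu1,Ld0,B0 rp1 wp0

reason(slot 6) = FU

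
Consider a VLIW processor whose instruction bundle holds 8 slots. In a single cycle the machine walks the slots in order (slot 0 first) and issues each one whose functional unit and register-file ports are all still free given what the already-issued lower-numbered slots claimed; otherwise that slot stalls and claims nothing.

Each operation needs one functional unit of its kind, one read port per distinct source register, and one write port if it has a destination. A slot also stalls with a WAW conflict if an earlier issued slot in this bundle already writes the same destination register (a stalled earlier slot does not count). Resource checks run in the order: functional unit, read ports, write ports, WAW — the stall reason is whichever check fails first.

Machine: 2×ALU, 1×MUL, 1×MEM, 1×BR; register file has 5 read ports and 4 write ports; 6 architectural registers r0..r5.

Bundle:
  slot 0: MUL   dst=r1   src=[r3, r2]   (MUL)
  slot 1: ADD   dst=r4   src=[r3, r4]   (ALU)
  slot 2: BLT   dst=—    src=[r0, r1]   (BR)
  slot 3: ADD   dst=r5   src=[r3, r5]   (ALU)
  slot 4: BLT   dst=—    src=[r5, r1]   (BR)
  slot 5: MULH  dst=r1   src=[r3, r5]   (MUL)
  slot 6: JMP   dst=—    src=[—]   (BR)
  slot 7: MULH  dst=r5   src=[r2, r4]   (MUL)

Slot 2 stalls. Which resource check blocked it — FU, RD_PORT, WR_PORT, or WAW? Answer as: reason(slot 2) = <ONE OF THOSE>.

#0 MUL src=r3,r2 dispatched  <A:2 Mu:0 Ld:1 B:1 rd:3 wr:3>
#1 ALU src=r3,r4 dispatched  <A:1 Mu:0 Ld:1 B:1 rd:1 wr:2>
#2 BR src=r0,r1 held:RD_PORT  <A:1 Mu:0 Ld:1 B:1 rd:1 wr:2>
#3 ALU src=r3,r5 held:RD_PORT  <A:1 Mu:0 Ld:1 B:1 rd:1 wr:2>
#4 BR src=r5,r1 held:RD_PORT  <A:1 Mu:0 Ld:1 B:1 rd:1 wr:2>
#5 MUL src=r3,r5 held:FU  <A:1 Mu:0 Ld:1 B:1 rd:1 wr:2>
#6 BR src=- dispatched  <A:1 Mu:0 Ld:1 B:0 rd:1 wr:2>
#7 MUL src=r2,r4 held:FU  <A:1 Mu:0 Ld:1 B:0 rd:1 wr:2>

reason(slot 2) = RD_PORT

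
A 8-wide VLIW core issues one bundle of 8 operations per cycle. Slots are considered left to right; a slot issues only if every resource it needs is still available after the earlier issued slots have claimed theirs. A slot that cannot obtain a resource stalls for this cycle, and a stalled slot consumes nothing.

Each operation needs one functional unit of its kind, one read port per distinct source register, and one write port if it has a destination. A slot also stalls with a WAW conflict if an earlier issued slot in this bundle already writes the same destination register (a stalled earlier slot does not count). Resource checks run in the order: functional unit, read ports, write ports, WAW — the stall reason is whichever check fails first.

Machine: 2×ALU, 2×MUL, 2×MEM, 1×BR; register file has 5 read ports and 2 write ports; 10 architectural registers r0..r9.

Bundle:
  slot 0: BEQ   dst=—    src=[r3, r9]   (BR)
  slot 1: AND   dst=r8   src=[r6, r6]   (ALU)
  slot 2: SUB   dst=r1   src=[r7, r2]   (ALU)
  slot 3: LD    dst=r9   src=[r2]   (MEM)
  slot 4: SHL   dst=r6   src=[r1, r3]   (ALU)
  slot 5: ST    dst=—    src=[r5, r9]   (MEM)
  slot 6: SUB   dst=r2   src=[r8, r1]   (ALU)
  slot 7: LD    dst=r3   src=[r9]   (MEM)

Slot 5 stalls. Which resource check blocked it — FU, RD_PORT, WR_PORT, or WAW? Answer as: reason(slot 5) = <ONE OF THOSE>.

reason(slot 5) = RD_PORT

[0] BR needs rd=2 wr=0: ok; after: ALU=2 MUL=2 MEM=2 BR=0, R=3, W=2
[1] ALU needs rd=1 wr=1: ok; after: ALU=1 MUL=2 MEM=2 BR=0, R=2, W=1
[2] ALU needs rd=2 wr=1: ok; after: ALU=0 MUL=2 MEM=2 BR=0, R=0, W=0
[3] MEM needs rd=1 wr=1: RD_PORT; after: ALU=0 MUL=2 MEM=2 BR=0, R=0, W=0
[4] ALU needs rd=2 wr=1: FU; after: ALU=0 MUL=2 MEM=2 BR=0, R=0, W=0
[5] MEM needs rd=2 wr=0: RD_PORT; after: ALU=0 MUL=2 MEM=2 BR=0, R=0, W=0
[6] ALU needs rd=2 wr=1: FU; after: ALU=0 MUL=2 MEM=2 BR=0, R=0, W=0
[7] MEM needs rd=1 wr=1: RD_PORT; after: ALU=0 MUL=2 MEM=2 BR=0, R=0, W=0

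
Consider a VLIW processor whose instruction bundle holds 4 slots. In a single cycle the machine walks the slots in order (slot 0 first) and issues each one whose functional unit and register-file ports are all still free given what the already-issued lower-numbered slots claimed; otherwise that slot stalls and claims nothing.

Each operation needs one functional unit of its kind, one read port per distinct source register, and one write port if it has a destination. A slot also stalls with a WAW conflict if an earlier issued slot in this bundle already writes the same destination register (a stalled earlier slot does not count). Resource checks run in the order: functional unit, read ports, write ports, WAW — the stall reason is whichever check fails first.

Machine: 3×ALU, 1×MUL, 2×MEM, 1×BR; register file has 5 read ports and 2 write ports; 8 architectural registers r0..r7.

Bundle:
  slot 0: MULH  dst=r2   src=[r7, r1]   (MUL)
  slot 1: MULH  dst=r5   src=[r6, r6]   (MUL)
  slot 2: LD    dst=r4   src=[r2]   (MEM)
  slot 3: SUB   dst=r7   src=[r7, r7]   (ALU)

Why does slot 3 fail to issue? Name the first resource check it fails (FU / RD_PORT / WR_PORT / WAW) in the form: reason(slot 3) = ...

reason(slot 3) = WR_PORT

(0) want 1×MUL +2rd +1wr — yes → AL3|MU0|ME2|BR1|rd3|wr1
(1) want 1×MUL +1rd +1wr — FU → AL3|MU0|ME2|BR1|rd3|wr1
(2) want 1×MEM +1rd +1wr — yes → AL3|MU0|ME1|BR1|rd2|wr0
(3) want 1×ALU +1rd +1wr — WR_PORT → AL3|MU0|ME1|BR1|rd2|wr0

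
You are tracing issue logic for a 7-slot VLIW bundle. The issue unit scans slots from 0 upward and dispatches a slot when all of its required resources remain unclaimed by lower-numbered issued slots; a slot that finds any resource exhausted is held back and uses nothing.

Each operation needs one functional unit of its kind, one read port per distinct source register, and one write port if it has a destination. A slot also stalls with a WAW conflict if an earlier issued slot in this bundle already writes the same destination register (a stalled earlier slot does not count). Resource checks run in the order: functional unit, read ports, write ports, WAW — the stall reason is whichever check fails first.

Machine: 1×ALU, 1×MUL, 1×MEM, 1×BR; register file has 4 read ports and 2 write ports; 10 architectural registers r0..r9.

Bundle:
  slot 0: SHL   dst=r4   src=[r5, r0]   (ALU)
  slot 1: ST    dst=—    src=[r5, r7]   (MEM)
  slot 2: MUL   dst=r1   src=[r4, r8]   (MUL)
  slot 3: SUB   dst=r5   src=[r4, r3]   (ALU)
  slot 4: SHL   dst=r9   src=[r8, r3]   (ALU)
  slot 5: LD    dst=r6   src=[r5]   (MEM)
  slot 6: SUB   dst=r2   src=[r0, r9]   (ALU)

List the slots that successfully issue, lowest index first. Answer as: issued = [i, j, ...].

issued = [0, 1]

[0] ALU needs rd=2 wr=1: ok; after: ALU=0 MUL=1 MEM=1 BR=1, R=2, W=1
[1] MEM needs rd=2 wr=0: ok; after: ALU=0 MUL=1 MEM=0 BR=1, R=0, W=1
[2] MUL needs rd=2 wr=1: RD_PORT; after: ALU=0 MUL=1 MEM=0 BR=1, R=0, W=1
[3] ALU needs rd=2 wr=1: FU; after: ALU=0 MUL=1 MEM=0 BR=1, R=0, W=1
[4] ALU needs rd=2 wr=1: FU; after: ALU=0 MUL=1 MEM=0 BR=1, R=0, W=1
[5] MEM needs rd=1 wr=1: FU; after: ALU=0 MUL=1 MEM=0 BR=1, R=0, W=1
[6] ALU needs rd=2 wr=1: FU; after: ALU=0 MUL=1 MEM=0 BR=1, R=0, W=1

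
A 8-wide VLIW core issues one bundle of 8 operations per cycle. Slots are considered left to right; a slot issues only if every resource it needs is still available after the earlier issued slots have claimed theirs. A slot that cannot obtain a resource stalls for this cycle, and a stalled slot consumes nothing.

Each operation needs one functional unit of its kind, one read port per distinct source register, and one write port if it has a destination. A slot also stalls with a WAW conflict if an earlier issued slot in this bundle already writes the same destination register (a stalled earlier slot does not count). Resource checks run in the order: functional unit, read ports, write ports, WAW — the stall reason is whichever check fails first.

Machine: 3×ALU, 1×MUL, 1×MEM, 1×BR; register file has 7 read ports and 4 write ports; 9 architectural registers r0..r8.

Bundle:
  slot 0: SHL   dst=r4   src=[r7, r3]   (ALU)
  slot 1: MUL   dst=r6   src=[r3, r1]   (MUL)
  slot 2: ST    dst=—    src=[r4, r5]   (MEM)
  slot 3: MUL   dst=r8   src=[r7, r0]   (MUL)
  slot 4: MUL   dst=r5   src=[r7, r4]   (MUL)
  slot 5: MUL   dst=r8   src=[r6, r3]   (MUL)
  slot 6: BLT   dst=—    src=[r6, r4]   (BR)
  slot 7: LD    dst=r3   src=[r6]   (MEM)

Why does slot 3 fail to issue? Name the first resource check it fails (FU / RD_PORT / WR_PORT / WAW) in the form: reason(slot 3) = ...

slot 0 (ALU): ISSUE — free A2,Mu1,Ld1,B1 rp5 wp3
slot 1 (MUL): ISSUE — free A2,Mu0,Ld1,B1 rp3 wp2
slot 2 (MEM): ISSUE — free A2,Mu0,Ld0,B1 rp1 wp2
slot 3 (MUL): stall FU — free A2,Mu0,Ld0,B1 rp1 wp2
slot 4 (MUL): stall FU — free A2,Mu0,Ld0,B1 rp1 wp2
slot 5 (MUL): stall FU — free A2,Mu0,Ld0,B1 rp1 wp2
slot 6 (BR): stall RD_PORT — free A2,Mu0,Ld0,B1 rp1 wp2
slot 7 (MEM): stall FU — free A2,Mu0,Ld0,B1 rp1 wp2

reason(slot 3) = FU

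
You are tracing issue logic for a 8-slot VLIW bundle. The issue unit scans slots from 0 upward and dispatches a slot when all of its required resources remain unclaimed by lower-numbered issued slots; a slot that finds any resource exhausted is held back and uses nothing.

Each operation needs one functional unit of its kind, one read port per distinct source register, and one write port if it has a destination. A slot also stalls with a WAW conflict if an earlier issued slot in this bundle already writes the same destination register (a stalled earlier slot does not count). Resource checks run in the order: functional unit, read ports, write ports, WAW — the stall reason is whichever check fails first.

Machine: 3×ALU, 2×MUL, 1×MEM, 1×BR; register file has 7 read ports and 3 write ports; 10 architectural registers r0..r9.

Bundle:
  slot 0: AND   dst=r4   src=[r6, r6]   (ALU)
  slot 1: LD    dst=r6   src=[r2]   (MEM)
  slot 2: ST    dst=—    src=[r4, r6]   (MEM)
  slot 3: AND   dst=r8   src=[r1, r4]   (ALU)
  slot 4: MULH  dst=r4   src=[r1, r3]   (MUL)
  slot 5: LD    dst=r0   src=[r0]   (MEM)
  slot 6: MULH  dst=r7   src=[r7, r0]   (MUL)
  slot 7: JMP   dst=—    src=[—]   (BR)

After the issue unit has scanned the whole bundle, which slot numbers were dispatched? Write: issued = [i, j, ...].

slot 0 (ALU): ISSUE — free A2,Mu2,Ld1,B1 rp6 wp2
slot 1 (MEM): ISSUE — free A2,Mu2,Ld0,B1 rp5 wp1
slot 2 (MEM): stall FU — free A2,Mu2,Ld0,B1 rp5 wp1
slot 3 (ALU): ISSUE — free A1,Mu2,Ld0,B1 rp3 wp0
slot 4 (MUL): stall WR_PORT — free A1,Mu2,Ld0,B1 rp3 wp0
slot 5 (MEM): stall FU — free A1,Mu2,Ld0,B1 rp3 wp0
slot 6 (MUL): stall WR_PORT — free A1,Mu2,Ld0,B1 rp3 wp0
slot 7 (BR): ISSUE — free A1,Mu2,Ld0,B0 rp3 wp0

issued = [0, 1, 3, 7]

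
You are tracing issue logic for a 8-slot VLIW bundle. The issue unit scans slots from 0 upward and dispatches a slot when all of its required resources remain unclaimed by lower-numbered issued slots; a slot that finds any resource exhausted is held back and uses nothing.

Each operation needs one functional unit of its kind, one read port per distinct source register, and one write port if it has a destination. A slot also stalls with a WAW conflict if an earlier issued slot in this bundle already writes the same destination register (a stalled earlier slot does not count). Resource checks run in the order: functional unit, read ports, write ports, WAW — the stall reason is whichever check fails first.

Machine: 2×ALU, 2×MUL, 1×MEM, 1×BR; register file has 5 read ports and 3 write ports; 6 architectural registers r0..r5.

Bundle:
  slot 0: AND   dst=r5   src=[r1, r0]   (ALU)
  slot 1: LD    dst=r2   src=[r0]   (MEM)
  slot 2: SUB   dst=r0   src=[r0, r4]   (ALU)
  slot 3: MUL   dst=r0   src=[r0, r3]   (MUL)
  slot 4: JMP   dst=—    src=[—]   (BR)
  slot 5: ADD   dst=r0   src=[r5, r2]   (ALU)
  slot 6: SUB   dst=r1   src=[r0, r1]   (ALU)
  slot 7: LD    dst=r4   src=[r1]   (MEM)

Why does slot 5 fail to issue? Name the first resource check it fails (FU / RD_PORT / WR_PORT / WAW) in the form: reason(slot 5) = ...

reason(slot 5) = FU

(0) want 1×ALU +2rd +1wr — yes → AL1|MU2|ME1|BR1|rd3|wr2
(1) want 1×MEM +1rd +1wr — yes → AL1|MU2|ME0|BR1|rd2|wr1
(2) want 1×ALU +2rd +1wr — yes → AL0|MU2|ME0|BR1|rd0|wr0
(3) want 1×MUL +2rd +1wr — RD_PORT → AL0|MU2|ME0|BR1|rd0|wr0
(4) want 1×BR +0rd +0wr — yes → AL0|MU2|ME0|BR0|rd0|wr0
(5) want 1×ALU +2rd +1wr — FU → AL0|MU2|ME0|BR0|rd0|wr0
(6) want 1×ALU +2rd +1wr — FU → AL0|MU2|ME0|BR0|rd0|wr0
(7) want 1×MEM +1rd +1wr — FU → AL0|MU2|ME0|BR0|rd0|wr0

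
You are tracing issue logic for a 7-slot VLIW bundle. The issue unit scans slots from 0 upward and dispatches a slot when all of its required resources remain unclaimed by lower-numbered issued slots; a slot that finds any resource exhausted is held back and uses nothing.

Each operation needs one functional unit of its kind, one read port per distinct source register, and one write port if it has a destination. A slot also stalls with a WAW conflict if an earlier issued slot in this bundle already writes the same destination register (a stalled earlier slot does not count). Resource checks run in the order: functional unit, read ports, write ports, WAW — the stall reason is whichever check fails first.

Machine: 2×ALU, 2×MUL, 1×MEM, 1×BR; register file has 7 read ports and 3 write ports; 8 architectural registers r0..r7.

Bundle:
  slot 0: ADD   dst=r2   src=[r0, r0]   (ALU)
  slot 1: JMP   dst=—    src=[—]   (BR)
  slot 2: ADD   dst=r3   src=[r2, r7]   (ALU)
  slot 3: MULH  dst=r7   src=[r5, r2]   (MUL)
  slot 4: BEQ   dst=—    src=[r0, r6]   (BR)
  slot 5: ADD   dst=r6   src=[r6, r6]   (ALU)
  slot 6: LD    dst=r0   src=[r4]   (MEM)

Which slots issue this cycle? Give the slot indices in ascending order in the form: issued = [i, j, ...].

issued = [0, 1, 2, 3]

[0] ALU needs rd=1 wr=1: ok; after: ALU=1 MUL=2 MEM=1 BR=1, R=6, W=2
[1] BR needs rd=0 wr=0: ok; after: ALU=1 MUL=2 MEM=1 BR=0, R=6, W=2
[2] ALU needs rd=2 wr=1: ok; after: ALU=0 MUL=2 MEM=1 BR=0, R=4, W=1
[3] MUL needs rd=2 wr=1: ok; after: ALU=0 MUL=1 MEM=1 BR=0, R=2, W=0
[4] BR needs rd=2 wr=0: FU; after: ALU=0 MUL=1 MEM=1 BR=0, R=2, W=0
[5] ALU needs rd=1 wr=1: FU; after: ALU=0 MUL=1 MEM=1 BR=0, R=2, W=0
[6] MEM needs rd=1 wr=1: WR_PORT; after: ALU=0 MUL=1 MEM=1 BR=0, R=2, W=0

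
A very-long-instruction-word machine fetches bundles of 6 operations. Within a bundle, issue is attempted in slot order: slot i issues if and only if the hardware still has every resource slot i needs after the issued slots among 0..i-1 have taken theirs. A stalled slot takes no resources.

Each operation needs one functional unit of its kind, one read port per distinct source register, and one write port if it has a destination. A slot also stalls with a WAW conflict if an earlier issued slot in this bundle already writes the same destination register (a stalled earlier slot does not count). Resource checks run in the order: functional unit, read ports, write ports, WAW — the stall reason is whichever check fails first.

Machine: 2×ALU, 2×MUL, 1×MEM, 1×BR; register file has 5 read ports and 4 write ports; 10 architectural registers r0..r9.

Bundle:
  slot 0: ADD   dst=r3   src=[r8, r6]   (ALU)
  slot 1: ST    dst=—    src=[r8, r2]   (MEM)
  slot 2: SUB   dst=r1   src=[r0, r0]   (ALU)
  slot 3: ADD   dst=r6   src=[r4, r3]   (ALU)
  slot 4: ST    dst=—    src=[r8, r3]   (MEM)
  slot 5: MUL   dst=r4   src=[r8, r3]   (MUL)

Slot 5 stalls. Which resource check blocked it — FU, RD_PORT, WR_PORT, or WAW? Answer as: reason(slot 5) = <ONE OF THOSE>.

#0 ALU src=r8,r6 dispatched  <A:1 Mu:2 Ld:1 B:1 rd:3 wr:3>
#1 MEM src=r8,r2 dispatched  <A:1 Mu:2 Ld:0 B:1 rd:1 wr:3>
#2 ALU src=r0,r0 dispatched  <A:0 Mu:2 Ld:0 B:1 rd:0 wr:2>
#3 ALU src=r4,r3 held:FU  <A:0 Mu:2 Ld:0 B:1 rd:0 wr:2>
#4 MEM src=r8,r3 held:FU  <A:0 Mu:2 Ld:0 B:1 rd:0 wr:2>
#5 MUL src=r8,r3 held:RD_PORT  <A:0 Mu:2 Ld:0 B:1 rd:0 wr:2>

reason(slot 5) = RD_PORT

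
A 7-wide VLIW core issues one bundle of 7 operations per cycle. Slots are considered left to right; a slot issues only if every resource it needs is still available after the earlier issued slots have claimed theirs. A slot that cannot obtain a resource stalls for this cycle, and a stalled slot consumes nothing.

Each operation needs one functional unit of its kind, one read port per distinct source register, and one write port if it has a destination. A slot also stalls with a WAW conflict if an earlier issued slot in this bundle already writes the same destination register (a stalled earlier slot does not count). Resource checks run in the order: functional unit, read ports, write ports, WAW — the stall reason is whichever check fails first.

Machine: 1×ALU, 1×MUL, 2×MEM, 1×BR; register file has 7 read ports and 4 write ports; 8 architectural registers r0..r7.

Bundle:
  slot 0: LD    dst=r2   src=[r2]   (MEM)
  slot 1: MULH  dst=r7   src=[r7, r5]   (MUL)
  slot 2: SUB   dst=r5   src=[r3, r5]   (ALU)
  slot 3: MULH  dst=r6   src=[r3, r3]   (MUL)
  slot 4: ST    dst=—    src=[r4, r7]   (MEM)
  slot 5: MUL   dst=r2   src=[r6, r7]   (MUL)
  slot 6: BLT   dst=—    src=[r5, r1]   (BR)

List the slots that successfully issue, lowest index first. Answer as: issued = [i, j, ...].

(0) want 1×MEM +1rd +1wr — yes → AL1|MU1|ME1|BR1|rd6|wr3
(1) want 1×MUL +2rd +1wr — yes → AL1|MU0|ME1|BR1|rd4|wr2
(2) want 1×ALU +2rd +1wr — yes → AL0|MU0|ME1|BR1|rd2|wr1
(3) want 1×MUL +1rd +1wr — FU → AL0|MU0|ME1|BR1|rd2|wr1
(4) want 1×MEM +2rd +0wr — yes → AL0|MU0|ME0|BR1|rd0|wr1
(5) want 1×MUL +2rd +1wr — FU → AL0|MU0|ME0|BR1|rd0|wr1
(6) want 1×BR +2rd +0wr — RD_PORT → AL0|MU0|ME0|BR1|rd0|wr1

issued = [0, 1, 2, 4]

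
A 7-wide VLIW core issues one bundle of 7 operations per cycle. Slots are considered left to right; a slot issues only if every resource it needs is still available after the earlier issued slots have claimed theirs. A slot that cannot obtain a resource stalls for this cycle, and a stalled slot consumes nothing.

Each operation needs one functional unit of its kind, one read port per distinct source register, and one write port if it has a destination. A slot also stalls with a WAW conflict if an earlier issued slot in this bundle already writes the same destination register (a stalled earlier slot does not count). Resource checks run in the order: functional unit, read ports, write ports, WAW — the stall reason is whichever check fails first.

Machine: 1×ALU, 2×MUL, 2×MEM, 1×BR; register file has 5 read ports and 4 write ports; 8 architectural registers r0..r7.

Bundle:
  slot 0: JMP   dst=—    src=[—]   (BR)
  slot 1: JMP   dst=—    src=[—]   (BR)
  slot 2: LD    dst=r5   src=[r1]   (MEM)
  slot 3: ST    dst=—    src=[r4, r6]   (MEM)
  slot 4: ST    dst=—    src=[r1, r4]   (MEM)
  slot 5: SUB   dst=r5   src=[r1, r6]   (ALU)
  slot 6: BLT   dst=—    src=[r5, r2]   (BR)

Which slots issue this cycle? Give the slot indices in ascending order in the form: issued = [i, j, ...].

issued = [0, 2, 3]

(0) want 1×BR +0rd +0wr — yes → AL1|MU2|ME2|BR0|rd5|wr4
(1) want 1×BR +0rd +0wr — FU → AL1|MU2|ME2|BR0|rd5|wr4
(2) want 1×MEM +1rd +1wr — yes → AL1|MU2|ME1|BR0|rd4|wr3
(3) want 1×MEM +2rd +0wr — yes → AL1|MU2|ME0|BR0|rd2|wr3
(4) want 1×MEM +2rd +0wr — FU → AL1|MU2|ME0|BR0|rd2|wr3
(5) want 1×ALU +2rd +1wr — WAW → AL1|MU2|ME0|BR0|rd2|wr3
(6) want 1×BR +2rd +0wr — FU → AL1|MU2|ME0|BR0|rd2|wr3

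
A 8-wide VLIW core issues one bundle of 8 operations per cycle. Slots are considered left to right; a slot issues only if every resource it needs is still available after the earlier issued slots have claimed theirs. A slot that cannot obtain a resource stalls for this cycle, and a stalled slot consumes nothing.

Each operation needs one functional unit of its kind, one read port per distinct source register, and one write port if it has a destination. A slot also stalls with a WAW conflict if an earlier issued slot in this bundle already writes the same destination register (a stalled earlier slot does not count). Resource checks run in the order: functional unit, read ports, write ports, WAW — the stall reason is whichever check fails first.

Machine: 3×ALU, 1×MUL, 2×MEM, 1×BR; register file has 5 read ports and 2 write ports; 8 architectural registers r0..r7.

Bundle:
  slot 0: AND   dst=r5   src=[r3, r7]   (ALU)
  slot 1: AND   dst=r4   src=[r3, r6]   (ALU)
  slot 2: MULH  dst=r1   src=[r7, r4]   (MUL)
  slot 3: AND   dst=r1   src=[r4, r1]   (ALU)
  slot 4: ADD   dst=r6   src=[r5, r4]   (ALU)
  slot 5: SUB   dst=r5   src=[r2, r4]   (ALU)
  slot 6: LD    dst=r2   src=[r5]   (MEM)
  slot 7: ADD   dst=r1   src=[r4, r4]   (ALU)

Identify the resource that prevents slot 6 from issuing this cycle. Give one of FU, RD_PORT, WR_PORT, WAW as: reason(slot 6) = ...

  0. ALU→r5 ⇒ go  {2A/1Mu/2Ld/1B | 3r 1w}
  1. ALU→r4 ⇒ go  {1A/1Mu/2Ld/1B | 1r 0w}
  2. MUL→r1 ⇒ no(RD_PORT)  {1A/1Mu/2Ld/1B | 1r 0w}
  3. ALU→r1 ⇒ no(RD_PORT)  {1A/1Mu/2Ld/1B | 1r 0w}
  4. ALU→r6 ⇒ no(RD_PORT)  {1A/1Mu/2Ld/1B | 1r 0w}
  5. ALU→r5 ⇒ no(RD_PORT)  {1A/1Mu/2Ld/1B | 1r 0w}
  6. MEM→r2 ⇒ no(WR_PORT)  {1A/1Mu/2Ld/1B | 1r 0w}
  7. ALU→r1 ⇒ no(WR_PORT)  {1A/1Mu/2Ld/1B | 1r 0w}

reason(slot 6) = WR_PORT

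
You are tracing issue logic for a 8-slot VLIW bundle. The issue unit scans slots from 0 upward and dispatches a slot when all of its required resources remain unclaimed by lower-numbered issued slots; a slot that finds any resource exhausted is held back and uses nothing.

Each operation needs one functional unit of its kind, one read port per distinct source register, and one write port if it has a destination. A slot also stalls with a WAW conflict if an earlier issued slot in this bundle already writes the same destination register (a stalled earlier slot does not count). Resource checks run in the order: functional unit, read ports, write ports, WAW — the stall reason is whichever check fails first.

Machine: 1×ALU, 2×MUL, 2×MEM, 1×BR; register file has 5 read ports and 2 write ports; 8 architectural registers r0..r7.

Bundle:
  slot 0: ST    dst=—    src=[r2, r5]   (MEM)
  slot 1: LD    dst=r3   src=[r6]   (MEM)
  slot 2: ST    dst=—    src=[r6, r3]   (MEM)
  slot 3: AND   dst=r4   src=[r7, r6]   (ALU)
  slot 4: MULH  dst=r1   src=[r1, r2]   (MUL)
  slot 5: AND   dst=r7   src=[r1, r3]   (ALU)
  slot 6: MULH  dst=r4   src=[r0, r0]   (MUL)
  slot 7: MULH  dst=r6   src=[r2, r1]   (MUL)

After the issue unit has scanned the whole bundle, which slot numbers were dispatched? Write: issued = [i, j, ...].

#0 MEM src=r2,r5 dispatched  <A:1 Mu:2 Ld:1 B:1 rd:3 wr:2>
#1 MEM src=r6 dispatched  <A:1 Mu:2 Ld:0 B:1 rd:2 wr:1>
#2 MEM src=r6,r3 held:FU  <A:1 Mu:2 Ld:0 B:1 rd:2 wr:1>
#3 ALU src=r7,r6 dispatched  <A:0 Mu:2 Ld:0 B:1 rd:0 wr:0>
#4 MUL src=r1,r2 held:RD_PORT  <A:0 Mu:2 Ld:0 B:1 rd:0 wr:0>
#5 ALU src=r1,r3 held:FU  <A:0 Mu:2 Ld:0 B:1 rd:0 wr:0>
#6 MUL src=r0,r0 held:RD_PORT  <A:0 Mu:2 Ld:0 B:1 rd:0 wr:0>
#7 MUL src=r2,r1 held:RD_PORT  <A:0 Mu:2 Ld:0 B:1 rd:0 wr:0>

issued = [0, 1, 3]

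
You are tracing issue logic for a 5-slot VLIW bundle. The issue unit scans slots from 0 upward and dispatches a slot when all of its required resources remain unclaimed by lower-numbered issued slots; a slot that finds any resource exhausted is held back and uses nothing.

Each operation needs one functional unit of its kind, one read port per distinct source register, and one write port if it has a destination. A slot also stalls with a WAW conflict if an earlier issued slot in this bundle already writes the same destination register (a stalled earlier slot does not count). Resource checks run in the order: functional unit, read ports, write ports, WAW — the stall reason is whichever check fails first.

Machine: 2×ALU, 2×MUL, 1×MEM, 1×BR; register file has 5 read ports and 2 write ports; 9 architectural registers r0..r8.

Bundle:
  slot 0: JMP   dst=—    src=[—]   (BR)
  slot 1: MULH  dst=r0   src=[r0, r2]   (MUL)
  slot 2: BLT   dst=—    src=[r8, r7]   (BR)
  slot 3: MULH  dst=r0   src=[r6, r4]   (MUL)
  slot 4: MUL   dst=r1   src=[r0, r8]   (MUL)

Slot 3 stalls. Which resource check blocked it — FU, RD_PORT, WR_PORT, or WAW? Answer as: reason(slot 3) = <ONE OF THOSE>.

  0. BR ⇒ go  {2A/2Mu/1Ld/0B | 5r 2w}
  1. MUL→r0 ⇒ go  {2A/1Mu/1Ld/0B | 3r 1w}
  2. BR ⇒ no(FU)  {2A/1Mu/1Ld/0B | 3r 1w}
  3. MUL→r0 ⇒ no(WAW)  {2A/1Mu/1Ld/0B | 3r 1w}
  4. MUL→r1 ⇒ go  {2A/0Mu/1Ld/0B | 1r 0w}

reason(slot 3) = WAW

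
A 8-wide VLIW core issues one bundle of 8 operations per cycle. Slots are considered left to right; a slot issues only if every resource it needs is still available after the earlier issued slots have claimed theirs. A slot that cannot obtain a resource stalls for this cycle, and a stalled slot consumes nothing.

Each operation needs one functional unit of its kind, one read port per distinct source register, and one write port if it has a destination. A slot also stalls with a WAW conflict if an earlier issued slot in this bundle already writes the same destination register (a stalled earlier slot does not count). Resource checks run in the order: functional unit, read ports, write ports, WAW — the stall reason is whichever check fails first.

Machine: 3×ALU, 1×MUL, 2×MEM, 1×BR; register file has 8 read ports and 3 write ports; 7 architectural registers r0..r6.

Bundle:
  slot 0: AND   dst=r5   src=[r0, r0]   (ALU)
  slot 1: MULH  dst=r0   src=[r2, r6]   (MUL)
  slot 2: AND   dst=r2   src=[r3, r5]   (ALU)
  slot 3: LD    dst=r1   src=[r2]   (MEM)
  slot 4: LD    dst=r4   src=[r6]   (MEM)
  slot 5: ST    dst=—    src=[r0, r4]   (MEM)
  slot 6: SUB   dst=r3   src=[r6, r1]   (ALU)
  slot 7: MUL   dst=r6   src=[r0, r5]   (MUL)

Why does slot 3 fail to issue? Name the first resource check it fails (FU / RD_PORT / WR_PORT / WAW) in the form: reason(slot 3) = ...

(0) want 1×ALU +1rd +1wr — yes → AL2|MU1|ME2|BR1|rd7|wr2
(1) want 1×MUL +2rd +1wr — yes → AL2|MU0|ME2|BR1|rd5|wr1
(2) want 1×ALU +2rd +1wr — yes → AL1|MU0|ME2|BR1|rd3|wr0
(3) want 1×MEM +1rd +1wr — WR_PORT → AL1|MU0|ME2|BR1|rd3|wr0
(4) want 1×MEM +1rd +1wr — WR_PORT → AL1|MU0|ME2|BR1|rd3|wr0
(5) want 1×MEM +2rd +0wr — yes → AL1|MU0|ME1|BR1|rd1|wr0
(6) want 1×ALU +2rd +1wr — RD_PORT → AL1|MU0|ME1|BR1|rd1|wr0
(7) want 1×MUL +2rd +1wr — FU → AL1|MU0|ME1|BR1|rd1|wr0

reason(slot 3) = WR_PORT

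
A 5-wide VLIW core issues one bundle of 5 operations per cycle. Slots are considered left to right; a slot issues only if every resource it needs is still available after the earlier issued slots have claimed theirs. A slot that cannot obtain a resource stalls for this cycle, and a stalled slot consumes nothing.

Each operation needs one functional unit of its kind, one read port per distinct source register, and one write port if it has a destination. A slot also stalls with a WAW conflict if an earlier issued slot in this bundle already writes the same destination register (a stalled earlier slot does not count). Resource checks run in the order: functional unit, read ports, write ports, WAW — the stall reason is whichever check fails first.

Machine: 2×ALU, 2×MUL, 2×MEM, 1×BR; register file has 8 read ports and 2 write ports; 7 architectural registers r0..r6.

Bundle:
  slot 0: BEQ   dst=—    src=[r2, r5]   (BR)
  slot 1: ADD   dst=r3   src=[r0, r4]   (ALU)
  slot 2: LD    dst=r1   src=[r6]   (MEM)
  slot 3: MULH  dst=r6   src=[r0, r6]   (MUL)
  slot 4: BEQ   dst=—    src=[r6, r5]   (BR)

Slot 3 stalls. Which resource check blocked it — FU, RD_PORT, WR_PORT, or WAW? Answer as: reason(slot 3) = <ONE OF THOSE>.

reason(slot 3) = WR_PORT

#0 BR src=r2,r5 dispatched  <A:2 Mu:2 Ld:2 B:0 rd:6 wr:2>
#1 ALU src=r0,r4 dispatched  <A:1 Mu:2 Ld:2 B:0 rd:4 wr:1>
#2 MEM src=r6 dispatched  <A:1 Mu:2 Ld:1 B:0 rd:3 wr:0>
#3 MUL src=r0,r6 held:WR_PORT  <A:1 Mu:2 Ld:1 B:0 rd:3 wr:0>
#4 BR src=r6,r5 held:FU  <A:1 Mu:2 Ld:1 B:0 rd:3 wr:0>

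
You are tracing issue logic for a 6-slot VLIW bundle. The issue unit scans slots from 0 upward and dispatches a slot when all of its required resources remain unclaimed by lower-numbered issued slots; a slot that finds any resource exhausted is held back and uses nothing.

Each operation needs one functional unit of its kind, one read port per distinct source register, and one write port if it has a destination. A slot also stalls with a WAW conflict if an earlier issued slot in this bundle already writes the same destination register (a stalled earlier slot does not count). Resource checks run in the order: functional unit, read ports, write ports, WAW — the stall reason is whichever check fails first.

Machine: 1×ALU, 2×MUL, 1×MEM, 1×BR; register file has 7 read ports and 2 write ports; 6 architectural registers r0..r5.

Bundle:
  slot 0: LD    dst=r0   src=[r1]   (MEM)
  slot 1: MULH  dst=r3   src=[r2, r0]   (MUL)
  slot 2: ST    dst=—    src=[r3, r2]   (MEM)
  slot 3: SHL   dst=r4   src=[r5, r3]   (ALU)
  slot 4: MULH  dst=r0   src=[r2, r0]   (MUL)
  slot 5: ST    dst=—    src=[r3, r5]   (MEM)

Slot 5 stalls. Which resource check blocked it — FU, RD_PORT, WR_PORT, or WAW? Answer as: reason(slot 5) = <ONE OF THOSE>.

reason(slot 5) = FU

#0 MEM src=r1 dispatched  <A:1 Mu:2 Ld:0 B:1 rd:6 wr:1>
#1 MUL src=r2,r0 dispatched  <A:1 Mu:1 Ld:0 B:1 rd:4 wr:0>
#2 MEM src=r3,r2 held:FU  <A:1 Mu:1 Ld:0 B:1 rd:4 wr:0>
#3 ALU src=r5,r3 held:WR_PORT  <A:1 Mu:1 Ld:0 B:1 rd:4 wr:0>
#4 MUL src=r2,r0 held:WR_PORT  <A:1 Mu:1 Ld:0 B:1 rd:4 wr:0>
#5 MEM src=r3,r5 held:FU  <A:1 Mu:1 Ld:0 B:1 rd:4 wr:0>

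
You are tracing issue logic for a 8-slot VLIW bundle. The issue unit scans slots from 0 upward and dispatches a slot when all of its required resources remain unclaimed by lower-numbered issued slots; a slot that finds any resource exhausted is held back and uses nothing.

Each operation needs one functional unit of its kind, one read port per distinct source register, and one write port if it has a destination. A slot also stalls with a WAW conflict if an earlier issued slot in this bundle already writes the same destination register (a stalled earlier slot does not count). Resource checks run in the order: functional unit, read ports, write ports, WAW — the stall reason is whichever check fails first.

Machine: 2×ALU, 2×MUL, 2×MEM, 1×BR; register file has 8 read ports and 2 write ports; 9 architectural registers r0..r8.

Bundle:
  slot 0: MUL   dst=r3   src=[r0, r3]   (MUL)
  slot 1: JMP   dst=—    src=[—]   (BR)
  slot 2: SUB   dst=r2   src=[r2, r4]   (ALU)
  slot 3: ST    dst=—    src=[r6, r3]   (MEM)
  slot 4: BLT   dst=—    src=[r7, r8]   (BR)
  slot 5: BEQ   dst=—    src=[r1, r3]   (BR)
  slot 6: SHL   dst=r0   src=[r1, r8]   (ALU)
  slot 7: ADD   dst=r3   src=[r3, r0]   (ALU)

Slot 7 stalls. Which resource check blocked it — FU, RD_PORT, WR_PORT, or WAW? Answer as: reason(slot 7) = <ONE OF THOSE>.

reason(slot 7) = WR_PORT

slot 0 (MUL): ISSUE — free A2,Mu1,Ld2,B1 rp6 wp1
slot 1 (BR): ISSUE — free A2,Mu1,Ld2,B0 rp6 wp1
slot 2 (ALU): ISSUE — free A1,Mu1,Ld2,B0 rp4 wp0
slot 3 (MEM): ISSUE — free A1,Mu1,Ld1,B0 rp2 wp0
slot 4 (BR): stall FU — free A1,Mu1,Ld1,B0 rp2 wp0
slot 5 (BR): stall FU — free A1,Mu1,Ld1,B0 rp2 wp0
slot 6 (ALU): stall WR_PORT — free A1,Mu1,Ld1,B0 rp2 wp0
slot 7 (ALU): stall WR_PORT — free A1,Mu1,Ld1,B0 rp2 wp0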